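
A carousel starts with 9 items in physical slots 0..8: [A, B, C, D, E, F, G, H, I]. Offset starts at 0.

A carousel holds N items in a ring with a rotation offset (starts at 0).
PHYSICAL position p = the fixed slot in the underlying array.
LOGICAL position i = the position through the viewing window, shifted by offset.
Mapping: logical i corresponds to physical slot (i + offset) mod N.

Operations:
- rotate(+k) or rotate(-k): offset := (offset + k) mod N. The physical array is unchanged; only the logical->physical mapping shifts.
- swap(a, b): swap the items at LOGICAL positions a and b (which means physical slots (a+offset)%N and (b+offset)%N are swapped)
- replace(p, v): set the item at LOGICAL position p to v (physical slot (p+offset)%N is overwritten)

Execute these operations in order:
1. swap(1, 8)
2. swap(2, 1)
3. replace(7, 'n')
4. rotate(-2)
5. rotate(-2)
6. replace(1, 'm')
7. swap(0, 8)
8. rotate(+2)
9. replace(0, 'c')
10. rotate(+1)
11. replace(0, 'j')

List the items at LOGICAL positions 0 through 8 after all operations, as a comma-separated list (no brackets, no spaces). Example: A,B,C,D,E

After op 1 (swap(1, 8)): offset=0, physical=[A,I,C,D,E,F,G,H,B], logical=[A,I,C,D,E,F,G,H,B]
After op 2 (swap(2, 1)): offset=0, physical=[A,C,I,D,E,F,G,H,B], logical=[A,C,I,D,E,F,G,H,B]
After op 3 (replace(7, 'n')): offset=0, physical=[A,C,I,D,E,F,G,n,B], logical=[A,C,I,D,E,F,G,n,B]
After op 4 (rotate(-2)): offset=7, physical=[A,C,I,D,E,F,G,n,B], logical=[n,B,A,C,I,D,E,F,G]
After op 5 (rotate(-2)): offset=5, physical=[A,C,I,D,E,F,G,n,B], logical=[F,G,n,B,A,C,I,D,E]
After op 6 (replace(1, 'm')): offset=5, physical=[A,C,I,D,E,F,m,n,B], logical=[F,m,n,B,A,C,I,D,E]
After op 7 (swap(0, 8)): offset=5, physical=[A,C,I,D,F,E,m,n,B], logical=[E,m,n,B,A,C,I,D,F]
After op 8 (rotate(+2)): offset=7, physical=[A,C,I,D,F,E,m,n,B], logical=[n,B,A,C,I,D,F,E,m]
After op 9 (replace(0, 'c')): offset=7, physical=[A,C,I,D,F,E,m,c,B], logical=[c,B,A,C,I,D,F,E,m]
After op 10 (rotate(+1)): offset=8, physical=[A,C,I,D,F,E,m,c,B], logical=[B,A,C,I,D,F,E,m,c]
After op 11 (replace(0, 'j')): offset=8, physical=[A,C,I,D,F,E,m,c,j], logical=[j,A,C,I,D,F,E,m,c]

Answer: j,A,C,I,D,F,E,m,c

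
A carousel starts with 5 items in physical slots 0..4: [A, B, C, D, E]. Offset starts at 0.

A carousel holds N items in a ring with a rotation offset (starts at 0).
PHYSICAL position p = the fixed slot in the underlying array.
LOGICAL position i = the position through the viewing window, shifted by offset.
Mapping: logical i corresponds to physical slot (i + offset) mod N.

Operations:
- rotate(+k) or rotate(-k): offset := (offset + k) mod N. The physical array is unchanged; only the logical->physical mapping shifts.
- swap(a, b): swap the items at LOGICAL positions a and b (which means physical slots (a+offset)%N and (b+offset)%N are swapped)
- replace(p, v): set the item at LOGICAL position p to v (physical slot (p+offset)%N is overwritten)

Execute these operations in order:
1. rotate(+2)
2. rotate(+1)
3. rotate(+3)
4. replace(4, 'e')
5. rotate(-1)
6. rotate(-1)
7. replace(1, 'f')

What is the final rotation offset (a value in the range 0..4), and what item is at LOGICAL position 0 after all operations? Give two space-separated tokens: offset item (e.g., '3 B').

Answer: 4 E

Derivation:
After op 1 (rotate(+2)): offset=2, physical=[A,B,C,D,E], logical=[C,D,E,A,B]
After op 2 (rotate(+1)): offset=3, physical=[A,B,C,D,E], logical=[D,E,A,B,C]
After op 3 (rotate(+3)): offset=1, physical=[A,B,C,D,E], logical=[B,C,D,E,A]
After op 4 (replace(4, 'e')): offset=1, physical=[e,B,C,D,E], logical=[B,C,D,E,e]
After op 5 (rotate(-1)): offset=0, physical=[e,B,C,D,E], logical=[e,B,C,D,E]
After op 6 (rotate(-1)): offset=4, physical=[e,B,C,D,E], logical=[E,e,B,C,D]
After op 7 (replace(1, 'f')): offset=4, physical=[f,B,C,D,E], logical=[E,f,B,C,D]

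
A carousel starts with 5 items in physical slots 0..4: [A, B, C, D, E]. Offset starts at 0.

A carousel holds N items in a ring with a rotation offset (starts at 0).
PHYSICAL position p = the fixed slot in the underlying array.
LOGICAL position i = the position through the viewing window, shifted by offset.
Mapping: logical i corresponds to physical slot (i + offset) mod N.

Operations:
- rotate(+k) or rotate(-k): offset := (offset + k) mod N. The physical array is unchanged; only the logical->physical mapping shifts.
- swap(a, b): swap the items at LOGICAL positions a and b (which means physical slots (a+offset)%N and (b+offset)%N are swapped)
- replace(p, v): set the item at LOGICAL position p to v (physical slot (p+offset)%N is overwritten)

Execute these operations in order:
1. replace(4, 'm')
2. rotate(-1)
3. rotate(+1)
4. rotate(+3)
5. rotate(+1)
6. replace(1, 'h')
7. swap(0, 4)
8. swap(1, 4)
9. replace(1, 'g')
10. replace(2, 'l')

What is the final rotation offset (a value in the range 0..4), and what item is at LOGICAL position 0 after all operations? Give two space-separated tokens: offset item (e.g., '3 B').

Answer: 4 D

Derivation:
After op 1 (replace(4, 'm')): offset=0, physical=[A,B,C,D,m], logical=[A,B,C,D,m]
After op 2 (rotate(-1)): offset=4, physical=[A,B,C,D,m], logical=[m,A,B,C,D]
After op 3 (rotate(+1)): offset=0, physical=[A,B,C,D,m], logical=[A,B,C,D,m]
After op 4 (rotate(+3)): offset=3, physical=[A,B,C,D,m], logical=[D,m,A,B,C]
After op 5 (rotate(+1)): offset=4, physical=[A,B,C,D,m], logical=[m,A,B,C,D]
After op 6 (replace(1, 'h')): offset=4, physical=[h,B,C,D,m], logical=[m,h,B,C,D]
After op 7 (swap(0, 4)): offset=4, physical=[h,B,C,m,D], logical=[D,h,B,C,m]
After op 8 (swap(1, 4)): offset=4, physical=[m,B,C,h,D], logical=[D,m,B,C,h]
After op 9 (replace(1, 'g')): offset=4, physical=[g,B,C,h,D], logical=[D,g,B,C,h]
After op 10 (replace(2, 'l')): offset=4, physical=[g,l,C,h,D], logical=[D,g,l,C,h]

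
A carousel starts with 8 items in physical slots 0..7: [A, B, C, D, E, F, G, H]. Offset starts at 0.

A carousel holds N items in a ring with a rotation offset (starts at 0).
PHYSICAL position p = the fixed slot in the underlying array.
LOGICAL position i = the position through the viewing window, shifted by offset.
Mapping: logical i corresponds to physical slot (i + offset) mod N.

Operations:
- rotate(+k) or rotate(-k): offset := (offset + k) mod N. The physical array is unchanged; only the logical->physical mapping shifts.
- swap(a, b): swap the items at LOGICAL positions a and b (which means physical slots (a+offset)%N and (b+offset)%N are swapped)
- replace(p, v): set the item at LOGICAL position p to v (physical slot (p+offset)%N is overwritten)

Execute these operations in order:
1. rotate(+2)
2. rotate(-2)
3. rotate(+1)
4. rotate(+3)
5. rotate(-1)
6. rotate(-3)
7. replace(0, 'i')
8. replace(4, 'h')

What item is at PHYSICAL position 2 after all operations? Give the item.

After op 1 (rotate(+2)): offset=2, physical=[A,B,C,D,E,F,G,H], logical=[C,D,E,F,G,H,A,B]
After op 2 (rotate(-2)): offset=0, physical=[A,B,C,D,E,F,G,H], logical=[A,B,C,D,E,F,G,H]
After op 3 (rotate(+1)): offset=1, physical=[A,B,C,D,E,F,G,H], logical=[B,C,D,E,F,G,H,A]
After op 4 (rotate(+3)): offset=4, physical=[A,B,C,D,E,F,G,H], logical=[E,F,G,H,A,B,C,D]
After op 5 (rotate(-1)): offset=3, physical=[A,B,C,D,E,F,G,H], logical=[D,E,F,G,H,A,B,C]
After op 6 (rotate(-3)): offset=0, physical=[A,B,C,D,E,F,G,H], logical=[A,B,C,D,E,F,G,H]
After op 7 (replace(0, 'i')): offset=0, physical=[i,B,C,D,E,F,G,H], logical=[i,B,C,D,E,F,G,H]
After op 8 (replace(4, 'h')): offset=0, physical=[i,B,C,D,h,F,G,H], logical=[i,B,C,D,h,F,G,H]

Answer: C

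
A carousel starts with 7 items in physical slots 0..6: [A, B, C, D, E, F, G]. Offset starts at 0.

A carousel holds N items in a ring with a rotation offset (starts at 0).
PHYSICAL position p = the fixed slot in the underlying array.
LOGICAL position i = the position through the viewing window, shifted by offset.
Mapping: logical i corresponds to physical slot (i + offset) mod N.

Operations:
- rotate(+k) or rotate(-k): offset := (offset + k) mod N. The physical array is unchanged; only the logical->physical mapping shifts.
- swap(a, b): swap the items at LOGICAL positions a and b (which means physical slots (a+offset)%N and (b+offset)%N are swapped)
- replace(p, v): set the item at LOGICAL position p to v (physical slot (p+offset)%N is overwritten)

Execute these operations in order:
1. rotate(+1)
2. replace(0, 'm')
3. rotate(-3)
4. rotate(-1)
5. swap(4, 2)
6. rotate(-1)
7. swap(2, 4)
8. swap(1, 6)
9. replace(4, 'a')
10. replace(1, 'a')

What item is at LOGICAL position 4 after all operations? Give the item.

Answer: a

Derivation:
After op 1 (rotate(+1)): offset=1, physical=[A,B,C,D,E,F,G], logical=[B,C,D,E,F,G,A]
After op 2 (replace(0, 'm')): offset=1, physical=[A,m,C,D,E,F,G], logical=[m,C,D,E,F,G,A]
After op 3 (rotate(-3)): offset=5, physical=[A,m,C,D,E,F,G], logical=[F,G,A,m,C,D,E]
After op 4 (rotate(-1)): offset=4, physical=[A,m,C,D,E,F,G], logical=[E,F,G,A,m,C,D]
After op 5 (swap(4, 2)): offset=4, physical=[A,G,C,D,E,F,m], logical=[E,F,m,A,G,C,D]
After op 6 (rotate(-1)): offset=3, physical=[A,G,C,D,E,F,m], logical=[D,E,F,m,A,G,C]
After op 7 (swap(2, 4)): offset=3, physical=[F,G,C,D,E,A,m], logical=[D,E,A,m,F,G,C]
After op 8 (swap(1, 6)): offset=3, physical=[F,G,E,D,C,A,m], logical=[D,C,A,m,F,G,E]
After op 9 (replace(4, 'a')): offset=3, physical=[a,G,E,D,C,A,m], logical=[D,C,A,m,a,G,E]
After op 10 (replace(1, 'a')): offset=3, physical=[a,G,E,D,a,A,m], logical=[D,a,A,m,a,G,E]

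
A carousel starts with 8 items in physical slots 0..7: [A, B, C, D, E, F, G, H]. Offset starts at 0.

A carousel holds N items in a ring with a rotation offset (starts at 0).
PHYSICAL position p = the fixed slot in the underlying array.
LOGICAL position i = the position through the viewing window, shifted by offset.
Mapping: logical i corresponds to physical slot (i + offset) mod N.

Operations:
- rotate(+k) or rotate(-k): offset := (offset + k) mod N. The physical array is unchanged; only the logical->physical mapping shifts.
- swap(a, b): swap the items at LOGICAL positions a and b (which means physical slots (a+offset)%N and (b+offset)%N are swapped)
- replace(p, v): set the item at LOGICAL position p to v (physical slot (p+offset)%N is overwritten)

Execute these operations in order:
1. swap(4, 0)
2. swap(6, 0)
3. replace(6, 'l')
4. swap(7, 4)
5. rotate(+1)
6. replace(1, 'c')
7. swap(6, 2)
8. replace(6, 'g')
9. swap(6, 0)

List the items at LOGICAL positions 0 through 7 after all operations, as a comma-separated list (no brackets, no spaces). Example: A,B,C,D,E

Answer: g,c,A,H,F,l,B,G

Derivation:
After op 1 (swap(4, 0)): offset=0, physical=[E,B,C,D,A,F,G,H], logical=[E,B,C,D,A,F,G,H]
After op 2 (swap(6, 0)): offset=0, physical=[G,B,C,D,A,F,E,H], logical=[G,B,C,D,A,F,E,H]
After op 3 (replace(6, 'l')): offset=0, physical=[G,B,C,D,A,F,l,H], logical=[G,B,C,D,A,F,l,H]
After op 4 (swap(7, 4)): offset=0, physical=[G,B,C,D,H,F,l,A], logical=[G,B,C,D,H,F,l,A]
After op 5 (rotate(+1)): offset=1, physical=[G,B,C,D,H,F,l,A], logical=[B,C,D,H,F,l,A,G]
After op 6 (replace(1, 'c')): offset=1, physical=[G,B,c,D,H,F,l,A], logical=[B,c,D,H,F,l,A,G]
After op 7 (swap(6, 2)): offset=1, physical=[G,B,c,A,H,F,l,D], logical=[B,c,A,H,F,l,D,G]
After op 8 (replace(6, 'g')): offset=1, physical=[G,B,c,A,H,F,l,g], logical=[B,c,A,H,F,l,g,G]
After op 9 (swap(6, 0)): offset=1, physical=[G,g,c,A,H,F,l,B], logical=[g,c,A,H,F,l,B,G]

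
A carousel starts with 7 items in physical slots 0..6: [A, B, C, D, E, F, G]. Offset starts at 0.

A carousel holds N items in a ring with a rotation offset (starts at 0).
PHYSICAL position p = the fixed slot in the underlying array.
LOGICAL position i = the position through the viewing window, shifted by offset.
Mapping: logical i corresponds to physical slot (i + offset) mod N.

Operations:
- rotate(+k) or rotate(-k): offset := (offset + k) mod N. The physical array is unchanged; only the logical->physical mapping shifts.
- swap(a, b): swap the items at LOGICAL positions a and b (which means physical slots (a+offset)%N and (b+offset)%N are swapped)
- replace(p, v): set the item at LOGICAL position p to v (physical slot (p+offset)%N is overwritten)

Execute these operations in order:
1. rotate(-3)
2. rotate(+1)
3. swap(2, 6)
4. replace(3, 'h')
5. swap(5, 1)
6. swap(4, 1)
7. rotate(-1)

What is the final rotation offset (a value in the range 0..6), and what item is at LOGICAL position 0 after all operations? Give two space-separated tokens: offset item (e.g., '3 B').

Answer: 4 A

Derivation:
After op 1 (rotate(-3)): offset=4, physical=[A,B,C,D,E,F,G], logical=[E,F,G,A,B,C,D]
After op 2 (rotate(+1)): offset=5, physical=[A,B,C,D,E,F,G], logical=[F,G,A,B,C,D,E]
After op 3 (swap(2, 6)): offset=5, physical=[E,B,C,D,A,F,G], logical=[F,G,E,B,C,D,A]
After op 4 (replace(3, 'h')): offset=5, physical=[E,h,C,D,A,F,G], logical=[F,G,E,h,C,D,A]
After op 5 (swap(5, 1)): offset=5, physical=[E,h,C,G,A,F,D], logical=[F,D,E,h,C,G,A]
After op 6 (swap(4, 1)): offset=5, physical=[E,h,D,G,A,F,C], logical=[F,C,E,h,D,G,A]
After op 7 (rotate(-1)): offset=4, physical=[E,h,D,G,A,F,C], logical=[A,F,C,E,h,D,G]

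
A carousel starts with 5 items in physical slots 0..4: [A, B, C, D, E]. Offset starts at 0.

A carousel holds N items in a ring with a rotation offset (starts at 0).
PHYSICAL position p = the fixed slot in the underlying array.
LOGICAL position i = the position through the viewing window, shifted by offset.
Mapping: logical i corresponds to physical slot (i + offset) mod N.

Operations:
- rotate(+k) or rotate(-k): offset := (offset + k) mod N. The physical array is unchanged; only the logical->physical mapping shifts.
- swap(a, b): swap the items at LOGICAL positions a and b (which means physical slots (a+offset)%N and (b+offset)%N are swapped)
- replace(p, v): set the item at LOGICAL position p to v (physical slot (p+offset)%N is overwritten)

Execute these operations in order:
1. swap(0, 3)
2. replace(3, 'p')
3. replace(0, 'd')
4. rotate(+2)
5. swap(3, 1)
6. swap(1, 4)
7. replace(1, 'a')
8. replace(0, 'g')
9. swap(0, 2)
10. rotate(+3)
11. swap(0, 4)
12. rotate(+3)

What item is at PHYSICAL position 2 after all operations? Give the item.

After op 1 (swap(0, 3)): offset=0, physical=[D,B,C,A,E], logical=[D,B,C,A,E]
After op 2 (replace(3, 'p')): offset=0, physical=[D,B,C,p,E], logical=[D,B,C,p,E]
After op 3 (replace(0, 'd')): offset=0, physical=[d,B,C,p,E], logical=[d,B,C,p,E]
After op 4 (rotate(+2)): offset=2, physical=[d,B,C,p,E], logical=[C,p,E,d,B]
After op 5 (swap(3, 1)): offset=2, physical=[p,B,C,d,E], logical=[C,d,E,p,B]
After op 6 (swap(1, 4)): offset=2, physical=[p,d,C,B,E], logical=[C,B,E,p,d]
After op 7 (replace(1, 'a')): offset=2, physical=[p,d,C,a,E], logical=[C,a,E,p,d]
After op 8 (replace(0, 'g')): offset=2, physical=[p,d,g,a,E], logical=[g,a,E,p,d]
After op 9 (swap(0, 2)): offset=2, physical=[p,d,E,a,g], logical=[E,a,g,p,d]
After op 10 (rotate(+3)): offset=0, physical=[p,d,E,a,g], logical=[p,d,E,a,g]
After op 11 (swap(0, 4)): offset=0, physical=[g,d,E,a,p], logical=[g,d,E,a,p]
After op 12 (rotate(+3)): offset=3, physical=[g,d,E,a,p], logical=[a,p,g,d,E]

Answer: E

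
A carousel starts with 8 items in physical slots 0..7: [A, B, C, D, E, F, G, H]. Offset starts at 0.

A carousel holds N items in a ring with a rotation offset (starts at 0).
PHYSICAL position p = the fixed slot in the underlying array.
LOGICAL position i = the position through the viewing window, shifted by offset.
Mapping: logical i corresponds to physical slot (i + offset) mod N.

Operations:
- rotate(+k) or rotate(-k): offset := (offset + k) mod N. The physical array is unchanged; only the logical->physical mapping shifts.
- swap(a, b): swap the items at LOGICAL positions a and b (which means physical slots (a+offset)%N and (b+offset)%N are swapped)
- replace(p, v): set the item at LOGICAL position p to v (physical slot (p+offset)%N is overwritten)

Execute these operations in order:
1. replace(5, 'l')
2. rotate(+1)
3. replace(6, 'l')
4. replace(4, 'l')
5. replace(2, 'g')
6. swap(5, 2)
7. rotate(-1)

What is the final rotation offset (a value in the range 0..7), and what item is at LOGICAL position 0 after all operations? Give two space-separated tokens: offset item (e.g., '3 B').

Answer: 0 A

Derivation:
After op 1 (replace(5, 'l')): offset=0, physical=[A,B,C,D,E,l,G,H], logical=[A,B,C,D,E,l,G,H]
After op 2 (rotate(+1)): offset=1, physical=[A,B,C,D,E,l,G,H], logical=[B,C,D,E,l,G,H,A]
After op 3 (replace(6, 'l')): offset=1, physical=[A,B,C,D,E,l,G,l], logical=[B,C,D,E,l,G,l,A]
After op 4 (replace(4, 'l')): offset=1, physical=[A,B,C,D,E,l,G,l], logical=[B,C,D,E,l,G,l,A]
After op 5 (replace(2, 'g')): offset=1, physical=[A,B,C,g,E,l,G,l], logical=[B,C,g,E,l,G,l,A]
After op 6 (swap(5, 2)): offset=1, physical=[A,B,C,G,E,l,g,l], logical=[B,C,G,E,l,g,l,A]
After op 7 (rotate(-1)): offset=0, physical=[A,B,C,G,E,l,g,l], logical=[A,B,C,G,E,l,g,l]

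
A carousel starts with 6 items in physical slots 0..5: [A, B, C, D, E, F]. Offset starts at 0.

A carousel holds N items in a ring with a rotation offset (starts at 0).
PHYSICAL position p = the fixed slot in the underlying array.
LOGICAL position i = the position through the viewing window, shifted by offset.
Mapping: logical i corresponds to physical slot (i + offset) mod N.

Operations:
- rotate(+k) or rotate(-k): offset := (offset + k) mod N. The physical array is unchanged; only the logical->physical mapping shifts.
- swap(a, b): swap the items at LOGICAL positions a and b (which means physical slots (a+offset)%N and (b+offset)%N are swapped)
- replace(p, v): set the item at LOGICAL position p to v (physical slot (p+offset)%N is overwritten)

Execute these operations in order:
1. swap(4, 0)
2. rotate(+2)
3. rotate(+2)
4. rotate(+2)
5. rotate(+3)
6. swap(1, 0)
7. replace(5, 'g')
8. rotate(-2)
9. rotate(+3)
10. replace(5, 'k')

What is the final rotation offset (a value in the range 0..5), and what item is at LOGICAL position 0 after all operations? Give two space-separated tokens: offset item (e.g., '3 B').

After op 1 (swap(4, 0)): offset=0, physical=[E,B,C,D,A,F], logical=[E,B,C,D,A,F]
After op 2 (rotate(+2)): offset=2, physical=[E,B,C,D,A,F], logical=[C,D,A,F,E,B]
After op 3 (rotate(+2)): offset=4, physical=[E,B,C,D,A,F], logical=[A,F,E,B,C,D]
After op 4 (rotate(+2)): offset=0, physical=[E,B,C,D,A,F], logical=[E,B,C,D,A,F]
After op 5 (rotate(+3)): offset=3, physical=[E,B,C,D,A,F], logical=[D,A,F,E,B,C]
After op 6 (swap(1, 0)): offset=3, physical=[E,B,C,A,D,F], logical=[A,D,F,E,B,C]
After op 7 (replace(5, 'g')): offset=3, physical=[E,B,g,A,D,F], logical=[A,D,F,E,B,g]
After op 8 (rotate(-2)): offset=1, physical=[E,B,g,A,D,F], logical=[B,g,A,D,F,E]
After op 9 (rotate(+3)): offset=4, physical=[E,B,g,A,D,F], logical=[D,F,E,B,g,A]
After op 10 (replace(5, 'k')): offset=4, physical=[E,B,g,k,D,F], logical=[D,F,E,B,g,k]

Answer: 4 D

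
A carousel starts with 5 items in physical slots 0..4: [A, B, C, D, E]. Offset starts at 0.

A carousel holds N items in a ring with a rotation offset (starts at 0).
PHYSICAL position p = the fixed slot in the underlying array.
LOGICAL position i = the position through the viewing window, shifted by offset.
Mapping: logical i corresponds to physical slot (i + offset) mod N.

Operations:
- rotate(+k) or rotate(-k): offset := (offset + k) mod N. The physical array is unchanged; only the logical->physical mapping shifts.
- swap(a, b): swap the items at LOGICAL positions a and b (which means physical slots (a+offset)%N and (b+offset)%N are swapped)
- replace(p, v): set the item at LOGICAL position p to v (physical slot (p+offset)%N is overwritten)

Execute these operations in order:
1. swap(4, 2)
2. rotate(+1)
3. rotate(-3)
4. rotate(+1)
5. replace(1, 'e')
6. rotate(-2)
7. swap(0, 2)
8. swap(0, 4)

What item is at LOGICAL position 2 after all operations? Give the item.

After op 1 (swap(4, 2)): offset=0, physical=[A,B,E,D,C], logical=[A,B,E,D,C]
After op 2 (rotate(+1)): offset=1, physical=[A,B,E,D,C], logical=[B,E,D,C,A]
After op 3 (rotate(-3)): offset=3, physical=[A,B,E,D,C], logical=[D,C,A,B,E]
After op 4 (rotate(+1)): offset=4, physical=[A,B,E,D,C], logical=[C,A,B,E,D]
After op 5 (replace(1, 'e')): offset=4, physical=[e,B,E,D,C], logical=[C,e,B,E,D]
After op 6 (rotate(-2)): offset=2, physical=[e,B,E,D,C], logical=[E,D,C,e,B]
After op 7 (swap(0, 2)): offset=2, physical=[e,B,C,D,E], logical=[C,D,E,e,B]
After op 8 (swap(0, 4)): offset=2, physical=[e,C,B,D,E], logical=[B,D,E,e,C]

Answer: E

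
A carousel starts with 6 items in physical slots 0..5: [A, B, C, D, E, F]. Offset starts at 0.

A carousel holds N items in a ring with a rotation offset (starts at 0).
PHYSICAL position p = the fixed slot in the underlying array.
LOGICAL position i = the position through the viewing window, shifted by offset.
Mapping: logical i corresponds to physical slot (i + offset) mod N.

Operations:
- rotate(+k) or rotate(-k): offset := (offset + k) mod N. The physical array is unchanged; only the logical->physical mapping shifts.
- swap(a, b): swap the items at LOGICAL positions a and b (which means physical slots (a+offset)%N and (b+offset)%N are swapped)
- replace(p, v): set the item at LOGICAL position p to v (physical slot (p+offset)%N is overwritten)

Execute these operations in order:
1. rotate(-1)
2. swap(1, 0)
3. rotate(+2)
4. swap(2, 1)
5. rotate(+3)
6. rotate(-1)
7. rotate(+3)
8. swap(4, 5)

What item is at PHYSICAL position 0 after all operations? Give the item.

After op 1 (rotate(-1)): offset=5, physical=[A,B,C,D,E,F], logical=[F,A,B,C,D,E]
After op 2 (swap(1, 0)): offset=5, physical=[F,B,C,D,E,A], logical=[A,F,B,C,D,E]
After op 3 (rotate(+2)): offset=1, physical=[F,B,C,D,E,A], logical=[B,C,D,E,A,F]
After op 4 (swap(2, 1)): offset=1, physical=[F,B,D,C,E,A], logical=[B,D,C,E,A,F]
After op 5 (rotate(+3)): offset=4, physical=[F,B,D,C,E,A], logical=[E,A,F,B,D,C]
After op 6 (rotate(-1)): offset=3, physical=[F,B,D,C,E,A], logical=[C,E,A,F,B,D]
After op 7 (rotate(+3)): offset=0, physical=[F,B,D,C,E,A], logical=[F,B,D,C,E,A]
After op 8 (swap(4, 5)): offset=0, physical=[F,B,D,C,A,E], logical=[F,B,D,C,A,E]

Answer: F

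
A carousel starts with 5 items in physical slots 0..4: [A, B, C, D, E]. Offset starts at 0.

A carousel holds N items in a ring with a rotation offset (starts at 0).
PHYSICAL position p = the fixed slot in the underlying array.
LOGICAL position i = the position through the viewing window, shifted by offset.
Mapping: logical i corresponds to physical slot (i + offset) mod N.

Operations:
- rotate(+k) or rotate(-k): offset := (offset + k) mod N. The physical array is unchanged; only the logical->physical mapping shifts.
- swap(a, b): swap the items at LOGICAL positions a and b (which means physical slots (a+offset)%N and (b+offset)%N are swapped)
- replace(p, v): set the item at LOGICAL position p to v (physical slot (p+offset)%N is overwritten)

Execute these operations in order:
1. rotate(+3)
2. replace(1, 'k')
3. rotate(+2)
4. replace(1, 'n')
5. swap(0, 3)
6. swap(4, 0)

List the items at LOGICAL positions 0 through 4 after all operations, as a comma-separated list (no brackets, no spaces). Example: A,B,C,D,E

Answer: k,n,C,A,D

Derivation:
After op 1 (rotate(+3)): offset=3, physical=[A,B,C,D,E], logical=[D,E,A,B,C]
After op 2 (replace(1, 'k')): offset=3, physical=[A,B,C,D,k], logical=[D,k,A,B,C]
After op 3 (rotate(+2)): offset=0, physical=[A,B,C,D,k], logical=[A,B,C,D,k]
After op 4 (replace(1, 'n')): offset=0, physical=[A,n,C,D,k], logical=[A,n,C,D,k]
After op 5 (swap(0, 3)): offset=0, physical=[D,n,C,A,k], logical=[D,n,C,A,k]
After op 6 (swap(4, 0)): offset=0, physical=[k,n,C,A,D], logical=[k,n,C,A,D]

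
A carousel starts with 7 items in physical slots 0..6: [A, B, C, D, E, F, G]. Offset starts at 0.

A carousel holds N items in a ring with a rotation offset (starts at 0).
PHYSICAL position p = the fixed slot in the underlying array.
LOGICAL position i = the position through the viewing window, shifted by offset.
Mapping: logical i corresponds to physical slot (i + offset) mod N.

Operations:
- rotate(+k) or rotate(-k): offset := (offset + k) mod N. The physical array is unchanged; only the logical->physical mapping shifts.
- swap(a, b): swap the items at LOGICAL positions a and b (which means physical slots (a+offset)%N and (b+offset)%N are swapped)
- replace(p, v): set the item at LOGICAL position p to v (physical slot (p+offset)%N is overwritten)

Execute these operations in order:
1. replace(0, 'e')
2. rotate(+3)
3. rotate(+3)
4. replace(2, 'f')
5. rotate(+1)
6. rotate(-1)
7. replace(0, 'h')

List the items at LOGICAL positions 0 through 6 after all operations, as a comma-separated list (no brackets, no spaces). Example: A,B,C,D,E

Answer: h,e,f,C,D,E,F

Derivation:
After op 1 (replace(0, 'e')): offset=0, physical=[e,B,C,D,E,F,G], logical=[e,B,C,D,E,F,G]
After op 2 (rotate(+3)): offset=3, physical=[e,B,C,D,E,F,G], logical=[D,E,F,G,e,B,C]
After op 3 (rotate(+3)): offset=6, physical=[e,B,C,D,E,F,G], logical=[G,e,B,C,D,E,F]
After op 4 (replace(2, 'f')): offset=6, physical=[e,f,C,D,E,F,G], logical=[G,e,f,C,D,E,F]
After op 5 (rotate(+1)): offset=0, physical=[e,f,C,D,E,F,G], logical=[e,f,C,D,E,F,G]
After op 6 (rotate(-1)): offset=6, physical=[e,f,C,D,E,F,G], logical=[G,e,f,C,D,E,F]
After op 7 (replace(0, 'h')): offset=6, physical=[e,f,C,D,E,F,h], logical=[h,e,f,C,D,E,F]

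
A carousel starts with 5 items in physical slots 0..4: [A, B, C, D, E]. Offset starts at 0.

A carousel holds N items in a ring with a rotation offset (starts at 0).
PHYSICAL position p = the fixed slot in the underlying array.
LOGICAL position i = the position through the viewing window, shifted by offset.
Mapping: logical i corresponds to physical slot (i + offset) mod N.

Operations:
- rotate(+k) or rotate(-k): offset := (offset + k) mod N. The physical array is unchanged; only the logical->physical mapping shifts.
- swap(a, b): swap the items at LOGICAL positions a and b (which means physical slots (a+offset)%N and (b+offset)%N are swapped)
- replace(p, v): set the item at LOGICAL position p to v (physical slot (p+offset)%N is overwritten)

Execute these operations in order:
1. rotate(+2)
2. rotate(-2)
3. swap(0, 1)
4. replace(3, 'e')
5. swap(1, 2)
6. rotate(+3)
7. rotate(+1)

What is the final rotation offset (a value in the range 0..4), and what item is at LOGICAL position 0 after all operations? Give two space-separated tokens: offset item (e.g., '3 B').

After op 1 (rotate(+2)): offset=2, physical=[A,B,C,D,E], logical=[C,D,E,A,B]
After op 2 (rotate(-2)): offset=0, physical=[A,B,C,D,E], logical=[A,B,C,D,E]
After op 3 (swap(0, 1)): offset=0, physical=[B,A,C,D,E], logical=[B,A,C,D,E]
After op 4 (replace(3, 'e')): offset=0, physical=[B,A,C,e,E], logical=[B,A,C,e,E]
After op 5 (swap(1, 2)): offset=0, physical=[B,C,A,e,E], logical=[B,C,A,e,E]
After op 6 (rotate(+3)): offset=3, physical=[B,C,A,e,E], logical=[e,E,B,C,A]
After op 7 (rotate(+1)): offset=4, physical=[B,C,A,e,E], logical=[E,B,C,A,e]

Answer: 4 E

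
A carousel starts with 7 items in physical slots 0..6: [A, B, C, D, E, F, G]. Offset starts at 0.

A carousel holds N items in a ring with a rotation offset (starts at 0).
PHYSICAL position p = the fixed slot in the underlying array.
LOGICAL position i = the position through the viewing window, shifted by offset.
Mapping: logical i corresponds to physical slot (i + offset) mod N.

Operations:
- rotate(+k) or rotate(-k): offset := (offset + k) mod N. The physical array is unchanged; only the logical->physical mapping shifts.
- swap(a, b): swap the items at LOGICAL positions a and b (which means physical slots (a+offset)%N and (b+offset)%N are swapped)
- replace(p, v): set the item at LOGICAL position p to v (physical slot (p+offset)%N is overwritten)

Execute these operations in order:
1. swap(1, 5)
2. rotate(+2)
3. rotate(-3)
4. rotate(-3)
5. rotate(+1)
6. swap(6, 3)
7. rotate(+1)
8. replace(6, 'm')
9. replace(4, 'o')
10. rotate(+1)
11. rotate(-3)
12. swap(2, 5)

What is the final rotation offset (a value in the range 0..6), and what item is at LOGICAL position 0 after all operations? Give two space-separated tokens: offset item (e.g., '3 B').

Answer: 3 A

Derivation:
After op 1 (swap(1, 5)): offset=0, physical=[A,F,C,D,E,B,G], logical=[A,F,C,D,E,B,G]
After op 2 (rotate(+2)): offset=2, physical=[A,F,C,D,E,B,G], logical=[C,D,E,B,G,A,F]
After op 3 (rotate(-3)): offset=6, physical=[A,F,C,D,E,B,G], logical=[G,A,F,C,D,E,B]
After op 4 (rotate(-3)): offset=3, physical=[A,F,C,D,E,B,G], logical=[D,E,B,G,A,F,C]
After op 5 (rotate(+1)): offset=4, physical=[A,F,C,D,E,B,G], logical=[E,B,G,A,F,C,D]
After op 6 (swap(6, 3)): offset=4, physical=[D,F,C,A,E,B,G], logical=[E,B,G,D,F,C,A]
After op 7 (rotate(+1)): offset=5, physical=[D,F,C,A,E,B,G], logical=[B,G,D,F,C,A,E]
After op 8 (replace(6, 'm')): offset=5, physical=[D,F,C,A,m,B,G], logical=[B,G,D,F,C,A,m]
After op 9 (replace(4, 'o')): offset=5, physical=[D,F,o,A,m,B,G], logical=[B,G,D,F,o,A,m]
After op 10 (rotate(+1)): offset=6, physical=[D,F,o,A,m,B,G], logical=[G,D,F,o,A,m,B]
After op 11 (rotate(-3)): offset=3, physical=[D,F,o,A,m,B,G], logical=[A,m,B,G,D,F,o]
After op 12 (swap(2, 5)): offset=3, physical=[D,B,o,A,m,F,G], logical=[A,m,F,G,D,B,o]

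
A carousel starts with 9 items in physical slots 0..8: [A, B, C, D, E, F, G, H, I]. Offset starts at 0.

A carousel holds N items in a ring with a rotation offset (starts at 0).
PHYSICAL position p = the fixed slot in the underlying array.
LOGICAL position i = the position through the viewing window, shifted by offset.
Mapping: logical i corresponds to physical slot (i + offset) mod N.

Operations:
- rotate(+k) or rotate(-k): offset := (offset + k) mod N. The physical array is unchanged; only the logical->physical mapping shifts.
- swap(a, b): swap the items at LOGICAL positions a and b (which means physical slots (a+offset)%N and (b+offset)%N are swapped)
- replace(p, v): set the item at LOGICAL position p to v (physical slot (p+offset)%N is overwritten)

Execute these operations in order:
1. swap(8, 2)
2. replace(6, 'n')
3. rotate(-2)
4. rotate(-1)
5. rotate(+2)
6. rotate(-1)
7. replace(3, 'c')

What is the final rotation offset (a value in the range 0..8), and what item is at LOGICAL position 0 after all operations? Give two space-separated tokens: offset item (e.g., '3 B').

Answer: 7 H

Derivation:
After op 1 (swap(8, 2)): offset=0, physical=[A,B,I,D,E,F,G,H,C], logical=[A,B,I,D,E,F,G,H,C]
After op 2 (replace(6, 'n')): offset=0, physical=[A,B,I,D,E,F,n,H,C], logical=[A,B,I,D,E,F,n,H,C]
After op 3 (rotate(-2)): offset=7, physical=[A,B,I,D,E,F,n,H,C], logical=[H,C,A,B,I,D,E,F,n]
After op 4 (rotate(-1)): offset=6, physical=[A,B,I,D,E,F,n,H,C], logical=[n,H,C,A,B,I,D,E,F]
After op 5 (rotate(+2)): offset=8, physical=[A,B,I,D,E,F,n,H,C], logical=[C,A,B,I,D,E,F,n,H]
After op 6 (rotate(-1)): offset=7, physical=[A,B,I,D,E,F,n,H,C], logical=[H,C,A,B,I,D,E,F,n]
After op 7 (replace(3, 'c')): offset=7, physical=[A,c,I,D,E,F,n,H,C], logical=[H,C,A,c,I,D,E,F,n]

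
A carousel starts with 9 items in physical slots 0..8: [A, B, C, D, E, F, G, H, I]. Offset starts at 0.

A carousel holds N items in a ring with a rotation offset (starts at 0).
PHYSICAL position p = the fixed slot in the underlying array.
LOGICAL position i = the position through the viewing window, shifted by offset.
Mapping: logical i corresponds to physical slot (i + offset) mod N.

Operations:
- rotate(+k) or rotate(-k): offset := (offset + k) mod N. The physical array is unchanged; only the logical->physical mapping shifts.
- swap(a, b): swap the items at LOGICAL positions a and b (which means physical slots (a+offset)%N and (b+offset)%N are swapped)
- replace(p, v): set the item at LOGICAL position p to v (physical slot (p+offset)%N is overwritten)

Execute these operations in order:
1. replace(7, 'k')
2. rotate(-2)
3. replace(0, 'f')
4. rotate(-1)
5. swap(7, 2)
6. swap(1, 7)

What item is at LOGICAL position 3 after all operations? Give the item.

After op 1 (replace(7, 'k')): offset=0, physical=[A,B,C,D,E,F,G,k,I], logical=[A,B,C,D,E,F,G,k,I]
After op 2 (rotate(-2)): offset=7, physical=[A,B,C,D,E,F,G,k,I], logical=[k,I,A,B,C,D,E,F,G]
After op 3 (replace(0, 'f')): offset=7, physical=[A,B,C,D,E,F,G,f,I], logical=[f,I,A,B,C,D,E,F,G]
After op 4 (rotate(-1)): offset=6, physical=[A,B,C,D,E,F,G,f,I], logical=[G,f,I,A,B,C,D,E,F]
After op 5 (swap(7, 2)): offset=6, physical=[A,B,C,D,I,F,G,f,E], logical=[G,f,E,A,B,C,D,I,F]
After op 6 (swap(1, 7)): offset=6, physical=[A,B,C,D,f,F,G,I,E], logical=[G,I,E,A,B,C,D,f,F]

Answer: A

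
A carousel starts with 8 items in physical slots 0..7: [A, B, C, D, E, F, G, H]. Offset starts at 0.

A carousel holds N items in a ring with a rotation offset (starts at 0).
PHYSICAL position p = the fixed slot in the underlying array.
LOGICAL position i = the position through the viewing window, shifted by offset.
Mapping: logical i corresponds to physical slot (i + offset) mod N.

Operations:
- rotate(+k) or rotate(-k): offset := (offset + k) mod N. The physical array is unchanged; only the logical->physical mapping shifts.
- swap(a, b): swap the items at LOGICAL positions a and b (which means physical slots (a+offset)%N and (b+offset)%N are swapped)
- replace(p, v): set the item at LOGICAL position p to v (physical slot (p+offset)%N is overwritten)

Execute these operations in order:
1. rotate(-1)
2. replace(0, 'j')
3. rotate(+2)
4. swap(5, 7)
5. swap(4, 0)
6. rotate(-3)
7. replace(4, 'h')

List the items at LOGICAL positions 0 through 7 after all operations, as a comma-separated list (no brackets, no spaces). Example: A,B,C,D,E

Answer: A,j,G,F,h,D,E,B

Derivation:
After op 1 (rotate(-1)): offset=7, physical=[A,B,C,D,E,F,G,H], logical=[H,A,B,C,D,E,F,G]
After op 2 (replace(0, 'j')): offset=7, physical=[A,B,C,D,E,F,G,j], logical=[j,A,B,C,D,E,F,G]
After op 3 (rotate(+2)): offset=1, physical=[A,B,C,D,E,F,G,j], logical=[B,C,D,E,F,G,j,A]
After op 4 (swap(5, 7)): offset=1, physical=[G,B,C,D,E,F,A,j], logical=[B,C,D,E,F,A,j,G]
After op 5 (swap(4, 0)): offset=1, physical=[G,F,C,D,E,B,A,j], logical=[F,C,D,E,B,A,j,G]
After op 6 (rotate(-3)): offset=6, physical=[G,F,C,D,E,B,A,j], logical=[A,j,G,F,C,D,E,B]
After op 7 (replace(4, 'h')): offset=6, physical=[G,F,h,D,E,B,A,j], logical=[A,j,G,F,h,D,E,B]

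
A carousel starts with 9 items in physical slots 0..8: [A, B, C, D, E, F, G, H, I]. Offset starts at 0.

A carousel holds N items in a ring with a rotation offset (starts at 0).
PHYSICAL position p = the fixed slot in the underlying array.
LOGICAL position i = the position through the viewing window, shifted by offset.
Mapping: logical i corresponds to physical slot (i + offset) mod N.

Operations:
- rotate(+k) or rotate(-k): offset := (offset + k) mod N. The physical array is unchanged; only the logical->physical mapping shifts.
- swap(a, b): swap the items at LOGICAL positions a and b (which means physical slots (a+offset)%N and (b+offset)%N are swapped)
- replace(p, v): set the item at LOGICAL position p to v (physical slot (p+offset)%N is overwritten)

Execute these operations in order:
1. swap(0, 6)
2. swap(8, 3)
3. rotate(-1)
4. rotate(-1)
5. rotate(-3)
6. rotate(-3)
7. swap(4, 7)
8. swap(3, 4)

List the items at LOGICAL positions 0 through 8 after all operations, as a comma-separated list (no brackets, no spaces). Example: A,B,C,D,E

After op 1 (swap(0, 6)): offset=0, physical=[G,B,C,D,E,F,A,H,I], logical=[G,B,C,D,E,F,A,H,I]
After op 2 (swap(8, 3)): offset=0, physical=[G,B,C,I,E,F,A,H,D], logical=[G,B,C,I,E,F,A,H,D]
After op 3 (rotate(-1)): offset=8, physical=[G,B,C,I,E,F,A,H,D], logical=[D,G,B,C,I,E,F,A,H]
After op 4 (rotate(-1)): offset=7, physical=[G,B,C,I,E,F,A,H,D], logical=[H,D,G,B,C,I,E,F,A]
After op 5 (rotate(-3)): offset=4, physical=[G,B,C,I,E,F,A,H,D], logical=[E,F,A,H,D,G,B,C,I]
After op 6 (rotate(-3)): offset=1, physical=[G,B,C,I,E,F,A,H,D], logical=[B,C,I,E,F,A,H,D,G]
After op 7 (swap(4, 7)): offset=1, physical=[G,B,C,I,E,D,A,H,F], logical=[B,C,I,E,D,A,H,F,G]
After op 8 (swap(3, 4)): offset=1, physical=[G,B,C,I,D,E,A,H,F], logical=[B,C,I,D,E,A,H,F,G]

Answer: B,C,I,D,E,A,H,F,G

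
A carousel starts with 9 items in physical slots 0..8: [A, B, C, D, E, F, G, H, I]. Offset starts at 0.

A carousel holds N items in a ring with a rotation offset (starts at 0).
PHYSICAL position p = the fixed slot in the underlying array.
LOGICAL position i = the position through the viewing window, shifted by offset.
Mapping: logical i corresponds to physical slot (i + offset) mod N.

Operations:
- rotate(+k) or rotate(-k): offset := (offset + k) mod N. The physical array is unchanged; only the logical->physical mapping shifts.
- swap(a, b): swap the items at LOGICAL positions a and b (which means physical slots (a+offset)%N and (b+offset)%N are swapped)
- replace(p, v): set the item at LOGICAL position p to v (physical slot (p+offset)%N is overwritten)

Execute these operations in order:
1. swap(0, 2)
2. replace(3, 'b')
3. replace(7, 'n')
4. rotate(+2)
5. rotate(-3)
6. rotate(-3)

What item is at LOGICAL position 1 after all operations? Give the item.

Answer: G

Derivation:
After op 1 (swap(0, 2)): offset=0, physical=[C,B,A,D,E,F,G,H,I], logical=[C,B,A,D,E,F,G,H,I]
After op 2 (replace(3, 'b')): offset=0, physical=[C,B,A,b,E,F,G,H,I], logical=[C,B,A,b,E,F,G,H,I]
After op 3 (replace(7, 'n')): offset=0, physical=[C,B,A,b,E,F,G,n,I], logical=[C,B,A,b,E,F,G,n,I]
After op 4 (rotate(+2)): offset=2, physical=[C,B,A,b,E,F,G,n,I], logical=[A,b,E,F,G,n,I,C,B]
After op 5 (rotate(-3)): offset=8, physical=[C,B,A,b,E,F,G,n,I], logical=[I,C,B,A,b,E,F,G,n]
After op 6 (rotate(-3)): offset=5, physical=[C,B,A,b,E,F,G,n,I], logical=[F,G,n,I,C,B,A,b,E]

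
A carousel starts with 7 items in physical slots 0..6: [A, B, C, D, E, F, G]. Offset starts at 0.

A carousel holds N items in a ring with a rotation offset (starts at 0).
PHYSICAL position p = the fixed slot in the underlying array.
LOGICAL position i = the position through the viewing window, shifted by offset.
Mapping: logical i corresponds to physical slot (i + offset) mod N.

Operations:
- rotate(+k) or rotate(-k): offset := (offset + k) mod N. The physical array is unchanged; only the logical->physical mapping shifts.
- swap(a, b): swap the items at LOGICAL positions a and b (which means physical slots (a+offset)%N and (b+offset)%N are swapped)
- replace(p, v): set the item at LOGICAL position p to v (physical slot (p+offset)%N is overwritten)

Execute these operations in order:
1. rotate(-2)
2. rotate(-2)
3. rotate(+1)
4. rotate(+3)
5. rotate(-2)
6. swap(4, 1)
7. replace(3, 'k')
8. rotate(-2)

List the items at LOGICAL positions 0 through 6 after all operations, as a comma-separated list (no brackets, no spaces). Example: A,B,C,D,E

After op 1 (rotate(-2)): offset=5, physical=[A,B,C,D,E,F,G], logical=[F,G,A,B,C,D,E]
After op 2 (rotate(-2)): offset=3, physical=[A,B,C,D,E,F,G], logical=[D,E,F,G,A,B,C]
After op 3 (rotate(+1)): offset=4, physical=[A,B,C,D,E,F,G], logical=[E,F,G,A,B,C,D]
After op 4 (rotate(+3)): offset=0, physical=[A,B,C,D,E,F,G], logical=[A,B,C,D,E,F,G]
After op 5 (rotate(-2)): offset=5, physical=[A,B,C,D,E,F,G], logical=[F,G,A,B,C,D,E]
After op 6 (swap(4, 1)): offset=5, physical=[A,B,G,D,E,F,C], logical=[F,C,A,B,G,D,E]
After op 7 (replace(3, 'k')): offset=5, physical=[A,k,G,D,E,F,C], logical=[F,C,A,k,G,D,E]
After op 8 (rotate(-2)): offset=3, physical=[A,k,G,D,E,F,C], logical=[D,E,F,C,A,k,G]

Answer: D,E,F,C,A,k,G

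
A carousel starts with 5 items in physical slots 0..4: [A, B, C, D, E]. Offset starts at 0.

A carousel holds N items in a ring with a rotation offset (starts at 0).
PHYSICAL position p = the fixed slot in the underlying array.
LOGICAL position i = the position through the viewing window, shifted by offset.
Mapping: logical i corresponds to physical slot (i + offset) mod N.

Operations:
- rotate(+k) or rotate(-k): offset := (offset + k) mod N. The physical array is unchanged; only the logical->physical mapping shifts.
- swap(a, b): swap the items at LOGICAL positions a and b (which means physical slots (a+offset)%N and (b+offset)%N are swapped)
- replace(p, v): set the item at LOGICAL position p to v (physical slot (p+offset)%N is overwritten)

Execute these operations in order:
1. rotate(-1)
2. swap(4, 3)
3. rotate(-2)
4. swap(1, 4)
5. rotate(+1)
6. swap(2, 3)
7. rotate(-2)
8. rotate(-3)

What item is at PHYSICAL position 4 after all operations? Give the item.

Answer: E

Derivation:
After op 1 (rotate(-1)): offset=4, physical=[A,B,C,D,E], logical=[E,A,B,C,D]
After op 2 (swap(4, 3)): offset=4, physical=[A,B,D,C,E], logical=[E,A,B,D,C]
After op 3 (rotate(-2)): offset=2, physical=[A,B,D,C,E], logical=[D,C,E,A,B]
After op 4 (swap(1, 4)): offset=2, physical=[A,C,D,B,E], logical=[D,B,E,A,C]
After op 5 (rotate(+1)): offset=3, physical=[A,C,D,B,E], logical=[B,E,A,C,D]
After op 6 (swap(2, 3)): offset=3, physical=[C,A,D,B,E], logical=[B,E,C,A,D]
After op 7 (rotate(-2)): offset=1, physical=[C,A,D,B,E], logical=[A,D,B,E,C]
After op 8 (rotate(-3)): offset=3, physical=[C,A,D,B,E], logical=[B,E,C,A,D]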